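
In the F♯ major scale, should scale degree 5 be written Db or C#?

C#

Each scale degree takes a distinct letter name. Degree 5 of a scale on F must use the letter C.
C# and Db are enharmonically the same pitch, but only C# uses the letter C, so it is the correct spelling here.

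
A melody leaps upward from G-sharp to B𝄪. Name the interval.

augmented third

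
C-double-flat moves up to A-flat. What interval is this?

augmented sixth

Counting letters C–D–E–F–G–A gives a sixth.
Cbb→Ab = 10 semitones, 1 wider than the major sixth (9), so augmented.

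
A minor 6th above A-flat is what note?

Fb

A up a major sixth is F#, so the target letter is F.
From Ab, a minor sixth is 8 semitones up: Fb.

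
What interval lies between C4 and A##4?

Counting letters C–D–E–F–G–A gives a sixth.
C→A## = 11 semitones, 2 wider than the major sixth (9), so doubly augmented.

doubly augmented sixth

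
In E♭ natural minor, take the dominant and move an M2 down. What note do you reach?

Ab

The dominant of Eb natural minor is Bb.
A major second (2 semitones) below Bb lands on the letter A, giving Ab.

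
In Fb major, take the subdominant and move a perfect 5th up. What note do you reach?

Fb

The subdominant of Fb major is Bbb.
A perfect fifth (7 semitones) above Bbb lands on the letter F, giving Fb.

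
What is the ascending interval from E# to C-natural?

diminished sixth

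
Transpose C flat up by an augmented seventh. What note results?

A seventh above C lands on the letter B.
An augmented seventh spans 12 semitones, so Cb moves to pitch class 11. On the letter B that is B.

B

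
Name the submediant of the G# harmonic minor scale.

Degree 6 takes the letter 5 steps above G, which is E.
In harmonic minor, degree 6 sits 8 semitones above the tonic. G# + 8 semitones is pitch class 4, spelled on E as E.

E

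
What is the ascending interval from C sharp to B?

Counting letters C–D–E–F–G–A–B gives a seventh.
C#→B = 10 semitones, 1 narrower than the major seventh (11), so minor.

minor seventh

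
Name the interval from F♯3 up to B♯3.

The letter names run F→B, a span of 3 letter steps, so the interval is some kind of fourth.
F# to B# is 6 semitones. A perfect fourth is 5, so 6 makes it augmented.

augmented fourth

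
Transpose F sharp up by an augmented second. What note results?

G##

A second above F lands on the letter G.
An augmented second spans 3 semitones, so F# moves to pitch class 9. On the letter G that is G##.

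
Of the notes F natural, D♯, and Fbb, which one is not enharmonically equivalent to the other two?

F

In 12-tone equal temperament, enharmonic equivalents share a pitch class. F is pitch class 5; D# is pitch class 3; Fbb is pitch class 3.
D# and Fbb share pitch class 3, while F is pitch class 5.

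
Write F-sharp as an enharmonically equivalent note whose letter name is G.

Gb

F# is pitch class 6. The letter G alone is pitch class 7.
To reach pitch class 6 from G requires an offset of -1 semitone, i.e. flat: Gb.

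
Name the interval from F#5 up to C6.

Counting letters F–G–A–B–C gives a fifth.
F#→C = 6 semitones, 1 narrower than the perfect fifth (7), so diminished.

diminished fifth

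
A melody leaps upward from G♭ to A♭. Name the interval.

major second

The letter names run G→A, a span of 1 letter step, so the interval is some kind of second.
Gb to Ab is 2 semitones. A major second is 2, so 2 makes it major.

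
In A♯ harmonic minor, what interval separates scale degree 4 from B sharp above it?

Scale degree 4 of A# harmonic minor is D#.
D# up to B#: letters D→B make it a sixth; 9 semitones makes it major.

major sixth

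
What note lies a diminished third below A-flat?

F#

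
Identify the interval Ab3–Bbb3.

minor second

The letter names run A→B, a span of 1 letter step, so the interval is some kind of second.
Ab to Bbb is 1 semitone. A major second is 2, so 1 makes it minor.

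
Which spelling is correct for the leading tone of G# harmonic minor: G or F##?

Each scale degree takes a distinct letter name. Degree 7 of a scale on G must use the letter F.
F## and G are enharmonically the same pitch, but only F## uses the letter F, so it is the correct spelling here.

F##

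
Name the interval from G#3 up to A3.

The letter names run G→A, a span of 1 letter step, so the interval is some kind of second.
G# to A is 1 semitone. A major second is 2, so 1 makes it minor.

minor second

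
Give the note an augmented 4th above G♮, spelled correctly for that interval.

C#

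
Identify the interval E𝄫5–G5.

augmented third

The letter names run E→G, a span of 2 letter steps, so the interval is some kind of third.
Ebb to G is 5 semitones. A major third is 4, so 5 makes it augmented.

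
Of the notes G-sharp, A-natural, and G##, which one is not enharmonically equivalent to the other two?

G#

In 12-tone equal temperament, enharmonic equivalents share a pitch class. G# is pitch class 8; A is pitch class 9; G## is pitch class 9.
A and G## share pitch class 9, while G# is pitch class 8.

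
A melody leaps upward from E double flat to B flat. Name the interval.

Counting letters E–F–G–A–B gives a fifth.
Ebb→Bb = 8 semitones, 1 wider than the perfect fifth (7), so augmented.

augmented fifth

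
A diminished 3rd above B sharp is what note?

A third above B lands on the letter D.
A diminished third spans 2 semitones, so B# moves to pitch class 2. On the letter D that is D.

D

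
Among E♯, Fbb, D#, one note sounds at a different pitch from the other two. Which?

E#

In 12-tone equal temperament, enharmonic equivalents share a pitch class. E# is pitch class 5; Fbb is pitch class 3; D# is pitch class 3.
Fbb and D# share pitch class 3, while E# is pitch class 5.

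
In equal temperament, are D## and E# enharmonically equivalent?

No

D## is pitch class 4; E# is pitch class 5.
The pitch classes differ (4 vs. 5), so they are not enharmonic equivalents.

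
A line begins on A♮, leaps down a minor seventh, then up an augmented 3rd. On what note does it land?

A minor seventh down from A is B (letter B, 10 semitones down).
An augmented third up from B is D## (letter D, 5 semitones up).

D##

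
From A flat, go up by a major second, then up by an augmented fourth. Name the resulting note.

E

A major second up from Ab is Bb (letter B, 2 semitones up).
An augmented fourth up from Bb is E (letter E, 6 semitones up).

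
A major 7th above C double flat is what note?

Bbb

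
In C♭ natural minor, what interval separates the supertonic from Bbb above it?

minor sixth

The supertonic of Cb natural minor is Db.
Db up to Bbb: letters D→B make it a sixth; 8 semitones makes it minor.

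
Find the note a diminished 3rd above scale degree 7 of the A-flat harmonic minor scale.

Bbb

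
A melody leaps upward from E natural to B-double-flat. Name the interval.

doubly diminished fifth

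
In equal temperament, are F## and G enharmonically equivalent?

Yes

F## is pitch class 7; G is pitch class 7.
All spellings map to pitch class 7, so they are enharmonically equivalent.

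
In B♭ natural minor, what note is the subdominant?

Eb

Degree 4 takes the letter 3 steps above B, which is E.
In natural minor, degree 4 sits 5 semitones above the tonic. Bb + 5 semitones is pitch class 3, spelled on E as Eb.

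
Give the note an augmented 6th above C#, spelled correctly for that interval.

A sixth above C lands on the letter A.
An augmented sixth spans 10 semitones, so C# moves to pitch class 11. On the letter A that is A##.

A##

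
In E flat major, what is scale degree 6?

C

Degree 6 takes the letter 5 steps above E, which is C.
In major, degree 6 sits 9 semitones above the tonic. Eb + 9 semitones is pitch class 0, spelled on C as C.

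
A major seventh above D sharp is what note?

A seventh above D lands on the letter C.
A major seventh spans 11 semitones, so D# moves to pitch class 2. On the letter C that is C##.

C##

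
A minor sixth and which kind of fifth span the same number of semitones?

augmented

A minor sixth spans 8 semitones.
A fifth spanning 8 semitones is augmented (the perfect fifth is 7).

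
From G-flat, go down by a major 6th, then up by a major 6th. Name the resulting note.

Gb

A major sixth down from Gb is Bbb (letter B, 9 semitones down).
A major sixth up from Bbb is Gb (letter G, 9 semitones up).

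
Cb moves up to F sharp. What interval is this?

doubly augmented fourth

Counting letters C–D–E–F gives a fourth.
Cb→F# = 7 semitones, 2 wider than the perfect fourth (5), so doubly augmented.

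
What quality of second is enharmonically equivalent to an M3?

A major third spans 4 semitones.
A second spanning 4 semitones is doubly augmented (the major second is 2).

doubly augmented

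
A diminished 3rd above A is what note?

A third above A lands on the letter C.
A diminished third spans 2 semitones, so A moves to pitch class 11. On the letter C that is Cb.

Cb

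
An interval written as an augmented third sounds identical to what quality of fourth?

perfect

An augmented third spans 5 semitones.
A fourth spanning 5 semitones is perfect (the perfect fourth is 5).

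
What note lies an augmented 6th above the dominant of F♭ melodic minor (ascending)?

The dominant of Fb melodic minor (ascending) is Cb.
An augmented sixth (10 semitones) above Cb lands on the letter A, giving A.

A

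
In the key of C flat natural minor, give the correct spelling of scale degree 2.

Db

The Cb natural minor scale runs Cb Db Ebb Fb Gb Abb Bbb.
Degree 2 is Db.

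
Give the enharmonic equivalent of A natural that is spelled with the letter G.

G##

Plain G sits 2 semitones below A, so on the letter G the same pitch needs a double sharp: G##.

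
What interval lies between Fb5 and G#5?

doubly augmented second

Counting letters F–G gives a second.
Fb→G# = 4 semitones, 2 wider than the major second (2), so doubly augmented.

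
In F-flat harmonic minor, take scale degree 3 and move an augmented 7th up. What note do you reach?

G

Scale degree 3 of Fb harmonic minor is Abb.
An augmented seventh (12 semitones) above Abb lands on the letter G, giving G.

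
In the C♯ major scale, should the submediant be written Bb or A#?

Each scale degree takes a distinct letter name. Degree 6 of a scale on C must use the letter A.
A# and Bb are enharmonically the same pitch, but only A# uses the letter A, so it is the correct spelling here.

A#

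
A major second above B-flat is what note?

C

A second above B lands on the letter C.
A major second spans 2 semitones, so Bb moves to pitch class 0. On the letter C that is C.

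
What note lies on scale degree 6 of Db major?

Degree 6 takes the letter 5 steps above D, which is B.
In major, degree 6 sits 9 semitones above the tonic. Db + 9 semitones is pitch class 10, spelled on B as Bb.

Bb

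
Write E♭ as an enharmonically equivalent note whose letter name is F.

Fbb

Plain F sits 2 semitones above Eb, so on the letter F the same pitch needs a double flat: Fbb.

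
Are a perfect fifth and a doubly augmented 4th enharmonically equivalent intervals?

Yes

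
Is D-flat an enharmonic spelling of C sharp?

Yes

Db is pitch class 1; C# is pitch class 1.
All spellings map to pitch class 1, so they are enharmonically equivalent.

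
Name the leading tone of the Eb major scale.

D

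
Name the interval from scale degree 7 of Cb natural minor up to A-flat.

Scale degree 7 of Cb natural minor is Bbb.
Bbb up to Ab: letters B→A make it a seventh; 11 semitones makes it major.

major seventh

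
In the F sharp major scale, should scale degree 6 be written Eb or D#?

Each scale degree takes a distinct letter name. Degree 6 of a scale on F must use the letter D.
D# and Eb are enharmonically the same pitch, but only D# uses the letter D, so it is the correct spelling here.

D#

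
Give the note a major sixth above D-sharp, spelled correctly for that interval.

D up a major sixth is B, so the target letter is B.
From D#, a major sixth is 9 semitones up: B#.

B#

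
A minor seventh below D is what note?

E

D down a major seventh is Eb, so the target letter is E.
From D, a minor seventh is 10 semitones down: E.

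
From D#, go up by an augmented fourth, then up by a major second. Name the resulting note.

A##

An augmented fourth up from D# is G## (letter G, 6 semitones up).
A major second up from G## is A## (letter A, 2 semitones up).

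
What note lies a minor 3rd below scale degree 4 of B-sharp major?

Scale degree 4 of B# major is E#.
A minor third (3 semitones) below E# lands on the letter C, giving C##.

C##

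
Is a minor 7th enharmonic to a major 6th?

No

A minor seventh spans 10 semitones; a major sixth spans 9.
The spans differ, so they are not enharmonic equivalents.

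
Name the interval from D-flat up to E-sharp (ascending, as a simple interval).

The letter names run D→E, a span of 1 letter step, so the interval is some kind of second.
Db to E# is 4 semitones. A major second is 2, so 4 makes it doubly augmented.

doubly augmented second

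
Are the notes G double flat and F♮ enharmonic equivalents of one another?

Yes

Gbb is pitch class 5; F is pitch class 5.
All spellings map to pitch class 5, so they are enharmonically equivalent.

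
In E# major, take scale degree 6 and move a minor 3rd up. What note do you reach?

Scale degree 6 of E# major is C##.
A minor third (3 semitones) above C## lands on the letter E, giving E#.

E#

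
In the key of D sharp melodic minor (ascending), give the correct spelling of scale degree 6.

B#

Degree 6 takes the letter 5 steps above D, which is B.
In melodic minor (ascending), degree 6 sits 9 semitones above the tonic. D# + 9 semitones is pitch class 0, spelled on B as B#.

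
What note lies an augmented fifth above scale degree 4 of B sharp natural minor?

B##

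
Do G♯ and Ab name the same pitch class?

Yes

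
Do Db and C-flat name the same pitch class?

Two spellings are enharmonically equivalent only if they share a pitch class.
Here Db → 1, Cb → 11; 1 ≠ 11, so they are not.

No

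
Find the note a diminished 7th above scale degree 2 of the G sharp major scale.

G

Scale degree 2 of G# major is A#.
A diminished seventh (9 semitones) above A# lands on the letter G, giving G.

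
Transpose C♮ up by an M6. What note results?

A

C up a major sixth is A, so the target letter is A.
From C, a major sixth is 9 semitones up: A.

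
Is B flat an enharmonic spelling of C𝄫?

Bb is pitch class 10; Cbb is pitch class 10.
All spellings map to pitch class 10, so they are enharmonically equivalent.

Yes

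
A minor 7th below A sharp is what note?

B#

A seventh below A lands on the letter B.
A minor seventh spans 10 semitones, so A# moves to pitch class 0. On the letter B that is B#.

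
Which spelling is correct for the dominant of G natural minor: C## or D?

D

Each scale degree takes a distinct letter name. Degree 5 of a scale on G must use the letter D.
D and C## are enharmonically the same pitch, but only D uses the letter D, so it is the correct spelling here.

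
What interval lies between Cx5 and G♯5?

diminished fifth

Counting letters C–D–E–F–G gives a fifth.
C##→G# = 6 semitones, 1 narrower than the perfect fifth (7), so diminished.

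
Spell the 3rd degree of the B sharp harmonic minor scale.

D#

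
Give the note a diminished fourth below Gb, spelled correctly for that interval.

D

A fourth below G lands on the letter D.
A diminished fourth spans 4 semitones, so Gb moves to pitch class 2. On the letter D that is D.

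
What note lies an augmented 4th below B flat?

Fb

B down a perfect fourth is F#, so the target letter is F.
From Bb, an augmented fourth is 6 semitones down: Fb.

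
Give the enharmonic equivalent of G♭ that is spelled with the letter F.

Plain F sits 1 semitone below Gb, so on the letter F the same pitch needs a sharp: F#.

F#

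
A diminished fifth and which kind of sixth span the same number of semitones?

A diminished fifth spans 6 semitones.
A sixth spanning 6 semitones is doubly diminished (the major sixth is 9).

doubly diminished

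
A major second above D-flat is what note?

D up a major second is E, so the target letter is E.
From Db, a major second is 2 semitones up: Eb.

Eb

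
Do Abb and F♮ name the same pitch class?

No

Two spellings are enharmonically equivalent only if they share a pitch class.
Here Abb → 7, F → 5; 5 ≠ 7, so they are not.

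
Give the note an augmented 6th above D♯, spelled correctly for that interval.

B##

A sixth above D lands on the letter B.
An augmented sixth spans 10 semitones, so D# moves to pitch class 1. On the letter B that is B##.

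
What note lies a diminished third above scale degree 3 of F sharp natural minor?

Cb

Scale degree 3 of F# natural minor is A.
A diminished third (2 semitones) above A lands on the letter C, giving Cb.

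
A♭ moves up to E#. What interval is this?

Counting letters A–B–C–D–E gives a fifth.
Ab→E# = 9 semitones, 2 wider than the perfect fifth (7), so doubly augmented.

doubly augmented fifth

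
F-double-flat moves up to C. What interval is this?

doubly augmented fifth

Counting letters F–G–A–B–C gives a fifth.
Fbb→C = 9 semitones, 2 wider than the perfect fifth (7), so doubly augmented.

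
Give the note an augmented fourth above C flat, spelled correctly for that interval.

F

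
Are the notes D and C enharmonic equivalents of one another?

D is pitch class 2; C is pitch class 0.
The pitch classes differ (2 vs. 0), so they are not enharmonic equivalents.

No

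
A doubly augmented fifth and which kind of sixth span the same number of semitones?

major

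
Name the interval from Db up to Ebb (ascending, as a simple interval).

minor second

The letter names run D→E, a span of 1 letter step, so the interval is some kind of second.
Db to Ebb is 1 semitone. A major second is 2, so 1 makes it minor.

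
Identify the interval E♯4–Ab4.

doubly diminished fourth

Counting letters E–F–G–A gives a fourth.
E#→Ab = 3 semitones, 2 narrower than the perfect fourth (5), so doubly diminished.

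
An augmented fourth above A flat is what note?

D

A up a perfect fourth is D, so the target letter is D.
From Ab, an augmented fourth is 6 semitones up: D.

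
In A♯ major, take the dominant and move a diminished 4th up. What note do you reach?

A

The dominant of A# major is E#.
A diminished fourth (4 semitones) above E# lands on the letter A, giving A.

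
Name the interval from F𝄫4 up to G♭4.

Counting letters F–G gives a second.
Fbb→Gb = 3 semitones, 1 wider than the major second (2), so augmented.

augmented second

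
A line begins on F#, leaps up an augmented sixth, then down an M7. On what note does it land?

E#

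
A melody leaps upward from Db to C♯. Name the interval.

augmented seventh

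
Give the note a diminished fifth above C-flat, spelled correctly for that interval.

A fifth above C lands on the letter G.
A diminished fifth spans 6 semitones, so Cb moves to pitch class 5. On the letter G that is Gbb.

Gbb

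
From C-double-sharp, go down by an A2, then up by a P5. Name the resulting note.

F#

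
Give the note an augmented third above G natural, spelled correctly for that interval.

B#

G up a major third is B, so the target letter is B.
From G, an augmented third is 5 semitones up: B#.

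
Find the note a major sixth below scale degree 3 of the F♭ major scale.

Scale degree 3 of Fb major is Ab.
A major sixth (9 semitones) below Ab lands on the letter C, giving Cb.

Cb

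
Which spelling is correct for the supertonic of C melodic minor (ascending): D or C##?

Each scale degree takes a distinct letter name. Degree 2 of a scale on C must use the letter D.
D and C## are enharmonically the same pitch, but only D uses the letter D, so it is the correct spelling here.

D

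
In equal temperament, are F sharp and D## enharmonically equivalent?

No

Two spellings are enharmonically equivalent only if they share a pitch class.
Here F# → 6, D## → 4; 4 ≠ 6, so they are not.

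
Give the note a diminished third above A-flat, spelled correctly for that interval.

Cbb

A up a major third is C#, so the target letter is C.
From Ab, a diminished third is 2 semitones up: Cbb.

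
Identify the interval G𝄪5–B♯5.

minor third

Counting letters G–A–B gives a third.
G##→B# = 3 semitones, 1 narrower than the major third (4), so minor.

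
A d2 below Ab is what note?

G#

A down a major second is G, so the target letter is G.
From Ab, a diminished second is 0 semitones down: G#.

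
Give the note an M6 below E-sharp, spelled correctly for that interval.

A sixth below E lands on the letter G.
A major sixth spans 9 semitones, so E# moves to pitch class 8. On the letter G that is G#.

G#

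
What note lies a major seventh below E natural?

E down a major seventh is F, so the target letter is F.
From E, a major seventh is 11 semitones down: F.

F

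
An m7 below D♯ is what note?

E#

D down a major seventh is Eb, so the target letter is E.
From D#, a minor seventh is 10 semitones down: E#.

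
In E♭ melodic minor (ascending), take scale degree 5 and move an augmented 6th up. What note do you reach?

Scale degree 5 of Eb melodic minor (ascending) is Bb.
An augmented sixth (10 semitones) above Bb lands on the letter G, giving G#.

G#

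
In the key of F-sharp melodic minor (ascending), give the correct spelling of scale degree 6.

Degree 6 takes the letter 5 steps above F, which is D.
In melodic minor (ascending), degree 6 sits 9 semitones above the tonic. F# + 9 semitones is pitch class 3, spelled on D as D#.

D#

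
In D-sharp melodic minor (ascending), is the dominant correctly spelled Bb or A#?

Each scale degree takes a distinct letter name. Degree 5 of a scale on D must use the letter A.
A# and Bb are enharmonically the same pitch, but only A# uses the letter A, so it is the correct spelling here.

A#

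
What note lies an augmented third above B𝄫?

B up a major third is D#, so the target letter is D.
From Bbb, an augmented third is 5 semitones up: D.

D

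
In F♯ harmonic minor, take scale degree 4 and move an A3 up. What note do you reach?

Scale degree 4 of F# harmonic minor is B.
An augmented third (5 semitones) above B lands on the letter D, giving D##.

D##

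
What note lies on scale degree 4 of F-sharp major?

B

Degree 4 takes the letter 3 steps above F, which is B.
In major, degree 4 sits 5 semitones above the tonic. F# + 5 semitones is pitch class 11, spelled on B as B.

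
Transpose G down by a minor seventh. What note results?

A

G down a major seventh is Ab, so the target letter is A.
From G, a minor seventh is 10 semitones down: A.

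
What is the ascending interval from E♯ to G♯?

minor third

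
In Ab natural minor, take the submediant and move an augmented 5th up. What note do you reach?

C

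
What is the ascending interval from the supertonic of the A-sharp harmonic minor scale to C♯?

The supertonic of A# harmonic minor is B#.
B# up to C#: letters B→C make it a second; 1 semitone makes it minor.

minor second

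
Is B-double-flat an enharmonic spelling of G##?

Yes

Bbb = pitch class 9 and G## = pitch class 9 — the same pitch class, so they are enharmonic equivalents.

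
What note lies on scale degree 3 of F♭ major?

Degree 3 takes the letter 2 steps above F, which is A.
In major, degree 3 sits 4 semitones above the tonic. Fb + 4 semitones is pitch class 8, spelled on A as Ab.

Ab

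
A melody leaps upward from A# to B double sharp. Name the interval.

augmented second

The letter names run A→B, a span of 1 letter step, so the interval is some kind of second.
A# to B## is 3 semitones. A major second is 2, so 3 makes it augmented.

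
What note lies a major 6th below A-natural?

A sixth below A lands on the letter C.
A major sixth spans 9 semitones, so A moves to pitch class 0. On the letter C that is C.

C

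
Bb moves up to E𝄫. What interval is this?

Counting letters B–C–D–E gives a fourth.
Bb→Ebb = 4 semitones, 1 narrower than the perfect fourth (5), so diminished.

diminished fourth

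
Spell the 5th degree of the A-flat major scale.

Degree 5 takes the letter 4 steps above A, which is E.
In major, degree 5 sits 7 semitones above the tonic. Ab + 7 semitones is pitch class 3, spelled on E as Eb.

Eb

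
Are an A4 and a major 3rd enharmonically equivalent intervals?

An augmented fourth spans 6 semitones; a major third spans 4.
The spans differ, so they are not enharmonic equivalents.

No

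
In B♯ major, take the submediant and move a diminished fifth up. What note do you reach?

D#

The submediant of B# major is G##.
A diminished fifth (6 semitones) above G## lands on the letter D, giving D#.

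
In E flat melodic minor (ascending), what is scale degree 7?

Degree 7 takes the letter 6 steps above E, which is D.
In melodic minor (ascending), degree 7 sits 11 semitones above the tonic. Eb + 11 semitones is pitch class 2, spelled on D as D.

D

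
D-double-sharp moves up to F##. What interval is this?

minor third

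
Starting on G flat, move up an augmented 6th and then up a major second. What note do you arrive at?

An augmented sixth up from Gb is E (letter E, 10 semitones up).
A major second up from E is F# (letter F, 2 semitones up).

F#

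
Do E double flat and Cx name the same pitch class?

Ebb = pitch class 2 and C## = pitch class 2 — the same pitch class, so they are enharmonic equivalents.

Yes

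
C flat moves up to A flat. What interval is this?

major sixth

Counting letters C–D–E–F–G–A gives a sixth.
Cb→Ab = 9 semitones, exactly the major sixth.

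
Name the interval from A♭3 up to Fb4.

minor sixth

The letter names run A→F, a span of 5 letter steps, so the interval is some kind of sixth.
Ab to Fb is 8 semitones. A major sixth is 9, so 8 makes it minor.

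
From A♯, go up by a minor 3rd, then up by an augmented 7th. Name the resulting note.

A minor third up from A# is C# (letter C, 3 semitones up).
An augmented seventh up from C# is B## (letter B, 12 semitones up).

B##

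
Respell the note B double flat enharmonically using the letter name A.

Bbb is pitch class 9. The letter A alone is pitch class 9.
Pitch class 9 on A needs no accidental: A.

A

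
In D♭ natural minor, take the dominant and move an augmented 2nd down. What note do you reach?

Gbb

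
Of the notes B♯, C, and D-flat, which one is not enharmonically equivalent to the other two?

In 12-tone equal temperament, enharmonic equivalents share a pitch class. B# is pitch class 0; C is pitch class 0; Db is pitch class 1.
B# and C share pitch class 0, while Db is pitch class 1.

Db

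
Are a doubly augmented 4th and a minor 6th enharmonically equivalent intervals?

No

A doubly augmented fourth spans 7 semitones; a minor sixth spans 8.
The spans differ, so they are not enharmonic equivalents.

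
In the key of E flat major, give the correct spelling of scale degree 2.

The Eb major scale runs Eb F G Ab Bb C D.
Degree 2 is F.

F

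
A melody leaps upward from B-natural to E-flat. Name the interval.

diminished fourth

The letter names run B→E, a span of 3 letter steps, so the interval is some kind of fourth.
B to Eb is 4 semitones. A perfect fourth is 5, so 4 makes it diminished.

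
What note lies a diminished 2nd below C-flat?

C down a major second is Bb, so the target letter is B.
From Cb, a diminished second is 0 semitones down: B.

B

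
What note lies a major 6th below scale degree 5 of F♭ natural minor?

Ebb

Scale degree 5 of Fb natural minor is Cb.
A major sixth (9 semitones) below Cb lands on the letter E, giving Ebb.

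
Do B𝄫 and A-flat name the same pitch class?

Bbb is pitch class 9; Ab is pitch class 8.
The pitch classes differ (9 vs. 8), so they are not enharmonic equivalents.

No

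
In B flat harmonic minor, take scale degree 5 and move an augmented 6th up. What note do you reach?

D#

Scale degree 5 of Bb harmonic minor is F.
An augmented sixth (10 semitones) above F lands on the letter D, giving D#.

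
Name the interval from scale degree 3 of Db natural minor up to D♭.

Scale degree 3 of Db natural minor is Fb.
Fb up to Db: letters F→D make it a sixth; 9 semitones makes it major.

major sixth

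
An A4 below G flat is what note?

Dbb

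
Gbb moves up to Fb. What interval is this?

major seventh

The letter names run G→F, a span of 6 letter steps, so the interval is some kind of seventh.
Gbb to Fb is 11 semitones. A major seventh is 11, so 11 makes it major.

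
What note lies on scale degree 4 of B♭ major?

Eb

Degree 4 takes the letter 3 steps above B, which is E.
In major, degree 4 sits 5 semitones above the tonic. Bb + 5 semitones is pitch class 3, spelled on E as Eb.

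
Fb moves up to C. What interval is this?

Counting letters F–G–A–B–C gives a fifth.
Fb→C = 8 semitones, 1 wider than the perfect fifth (7), so augmented.

augmented fifth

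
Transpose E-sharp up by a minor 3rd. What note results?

A third above E lands on the letter G.
A minor third spans 3 semitones, so E# moves to pitch class 8. On the letter G that is G#.

G#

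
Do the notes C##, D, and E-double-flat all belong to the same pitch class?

Yes

C## is pitch class 2; D is pitch class 2; Ebb is pitch class 2.
All spellings map to pitch class 2, so they are enharmonically equivalent.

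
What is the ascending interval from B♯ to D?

diminished third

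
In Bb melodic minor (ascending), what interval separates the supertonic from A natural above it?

The supertonic of Bb melodic minor (ascending) is C.
C up to A: letters C→A make it a sixth; 9 semitones makes it major.

major sixth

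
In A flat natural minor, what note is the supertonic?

Bb

Degree 2 takes the letter 1 step above A, which is B.
In natural minor, degree 2 sits 2 semitones above the tonic. Ab + 2 semitones is pitch class 10, spelled on B as Bb.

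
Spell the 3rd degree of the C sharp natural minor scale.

The C# natural minor scale runs C# D# E F# G# A B.
Degree 3 is E.

E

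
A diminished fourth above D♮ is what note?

Gb

A fourth above D lands on the letter G.
A diminished fourth spans 4 semitones, so D moves to pitch class 6. On the letter G that is Gb.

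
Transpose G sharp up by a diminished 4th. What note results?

C

G up a perfect fourth is C, so the target letter is C.
From G#, a diminished fourth is 4 semitones up: C.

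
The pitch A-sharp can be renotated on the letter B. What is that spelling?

Bb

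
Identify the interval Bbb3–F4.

Counting letters B–C–D–E–F gives a fifth.
Bbb→F = 8 semitones, 1 wider than the perfect fifth (7), so augmented.

augmented fifth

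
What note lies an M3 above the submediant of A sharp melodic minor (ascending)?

The submediant of A# melodic minor (ascending) is F##.
A major third (4 semitones) above F## lands on the letter A, giving A##.

A##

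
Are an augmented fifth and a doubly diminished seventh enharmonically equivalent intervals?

An augmented fifth spans 8 semitones; a doubly diminished seventh spans 8.
They are enharmonically equivalent.

Yes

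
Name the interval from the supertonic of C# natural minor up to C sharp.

minor seventh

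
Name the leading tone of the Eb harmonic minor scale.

D

Degree 7 takes the letter 6 steps above E, which is D.
In harmonic minor, degree 7 sits 11 semitones above the tonic. Eb + 11 semitones is pitch class 2, spelled on D as D.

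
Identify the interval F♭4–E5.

The letter names run F→E, a span of 6 letter steps, so the interval is some kind of seventh.
Fb to E is 12 semitones. A major seventh is 11, so 12 makes it augmented.

augmented seventh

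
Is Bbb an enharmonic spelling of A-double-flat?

Bbb is pitch class 9; Abb is pitch class 7.
The pitch classes differ (9 vs. 7), so they are not enharmonic equivalents.

No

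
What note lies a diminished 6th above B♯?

G

B up a major sixth is G#, so the target letter is G.
From B#, a diminished sixth is 7 semitones up: G.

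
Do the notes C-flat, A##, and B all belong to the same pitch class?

Yes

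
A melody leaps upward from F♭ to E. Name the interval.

Counting letters F–G–A–B–C–D–E gives a seventh.
Fb→E = 12 semitones, 1 wider than the major seventh (11), so augmented.

augmented seventh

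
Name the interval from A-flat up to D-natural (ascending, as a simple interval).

The letter names run A→D, a span of 3 letter steps, so the interval is some kind of fourth.
Ab to D is 6 semitones. A perfect fourth is 5, so 6 makes it augmented.

augmented fourth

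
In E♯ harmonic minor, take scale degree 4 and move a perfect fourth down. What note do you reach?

Scale degree 4 of E# harmonic minor is A#.
A perfect fourth (5 semitones) below A# lands on the letter E, giving E#.

E#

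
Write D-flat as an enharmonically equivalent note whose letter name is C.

C#

Db is pitch class 1. The letter C alone is pitch class 0.
To reach pitch class 1 from C requires an offset of +1 semitone, i.e. sharp: C#.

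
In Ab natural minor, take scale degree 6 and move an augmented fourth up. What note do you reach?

Scale degree 6 of Ab natural minor is Fb.
An augmented fourth (6 semitones) above Fb lands on the letter B, giving Bb.

Bb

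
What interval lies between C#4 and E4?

Counting letters C–D–E gives a third.
C#→E = 3 semitones, 1 narrower than the major third (4), so minor.

minor third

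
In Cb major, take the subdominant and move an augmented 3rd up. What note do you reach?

The subdominant of Cb major is Fb.
An augmented third (5 semitones) above Fb lands on the letter A, giving A.

A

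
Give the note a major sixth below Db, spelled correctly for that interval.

D down a major sixth is F, so the target letter is F.
From Db, a major sixth is 9 semitones down: Fb.

Fb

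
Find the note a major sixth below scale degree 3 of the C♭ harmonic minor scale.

Scale degree 3 of Cb harmonic minor is Ebb.
A major sixth (9 semitones) below Ebb lands on the letter G, giving Gbb.

Gbb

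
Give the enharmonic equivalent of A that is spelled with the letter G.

A is pitch class 9. The letter G alone is pitch class 7.
To reach pitch class 9 from G requires an offset of +2 semitones, i.e. double sharp: G##.

G##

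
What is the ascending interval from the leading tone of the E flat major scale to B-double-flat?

The leading tone of Eb major is D.
D up to Bbb: letters D→B make it a sixth; 7 semitones makes it diminished.

diminished sixth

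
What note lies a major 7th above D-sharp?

C##

A seventh above D lands on the letter C.
A major seventh spans 11 semitones, so D# moves to pitch class 2. On the letter C that is C##.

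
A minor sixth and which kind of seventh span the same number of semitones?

A minor sixth spans 8 semitones.
A seventh spanning 8 semitones is doubly diminished (the major seventh is 11).

doubly diminished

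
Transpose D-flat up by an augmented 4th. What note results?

A fourth above D lands on the letter G.
An augmented fourth spans 6 semitones, so Db moves to pitch class 7. On the letter G that is G.

G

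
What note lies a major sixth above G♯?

E#

G up a major sixth is E, so the target letter is E.
From G#, a major sixth is 9 semitones up: E#.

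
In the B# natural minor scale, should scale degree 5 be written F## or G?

Each scale degree takes a distinct letter name. Degree 5 of a scale on B must use the letter F.
F## and G are enharmonically the same pitch, but only F## uses the letter F, so it is the correct spelling here.

F##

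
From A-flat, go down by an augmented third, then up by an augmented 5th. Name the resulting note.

Cb

An augmented third down from Ab is Fbb (letter F, 5 semitones down).
An augmented fifth up from Fbb is Cb (letter C, 8 semitones up).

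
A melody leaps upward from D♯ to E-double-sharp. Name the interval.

augmented second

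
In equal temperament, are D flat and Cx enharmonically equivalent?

No

Db is pitch class 1; C## is pitch class 2.
The pitch classes differ (1 vs. 2), so they are not enharmonic equivalents.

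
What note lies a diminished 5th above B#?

B up a perfect fifth is F#, so the target letter is F.
From B#, a diminished fifth is 6 semitones up: F#.

F#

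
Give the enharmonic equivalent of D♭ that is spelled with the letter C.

Db is pitch class 1. The letter C alone is pitch class 0.
To reach pitch class 1 from C requires an offset of +1 semitone, i.e. sharp: C#.

C#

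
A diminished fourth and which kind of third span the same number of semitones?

major

A diminished fourth spans 4 semitones.
A third spanning 4 semitones is major (the major third is 4).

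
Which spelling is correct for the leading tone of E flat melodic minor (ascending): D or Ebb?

Each scale degree takes a distinct letter name. Degree 7 of a scale on E must use the letter D.
D and Ebb are enharmonically the same pitch, but only D uses the letter D, so it is the correct spelling here.

D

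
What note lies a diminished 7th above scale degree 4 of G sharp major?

Scale degree 4 of G# major is C#.
A diminished seventh (9 semitones) above C# lands on the letter B, giving Bb.

Bb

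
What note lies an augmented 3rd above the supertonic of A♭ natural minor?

D#

The supertonic of Ab natural minor is Bb.
An augmented third (5 semitones) above Bb lands on the letter D, giving D#.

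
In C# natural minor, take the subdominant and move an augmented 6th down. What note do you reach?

Ab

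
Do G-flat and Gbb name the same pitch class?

Gb is pitch class 6; Gbb is pitch class 5.
The pitch classes differ (6 vs. 5), so they are not enharmonic equivalents.

No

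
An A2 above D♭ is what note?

E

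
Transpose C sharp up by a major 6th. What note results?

A#

C up a major sixth is A, so the target letter is A.
From C#, a major sixth is 9 semitones up: A#.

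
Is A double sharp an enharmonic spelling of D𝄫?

Two spellings are enharmonically equivalent only if they share a pitch class.
Here A## → 11, Dbb → 0; 0 ≠ 11, so they are not.

No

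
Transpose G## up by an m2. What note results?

A#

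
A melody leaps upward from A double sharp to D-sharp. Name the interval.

diminished fourth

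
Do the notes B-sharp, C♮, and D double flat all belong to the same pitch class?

Yes

B# is pitch class 0; C is pitch class 0; Dbb is pitch class 0.
All spellings map to pitch class 0, so they are enharmonically equivalent.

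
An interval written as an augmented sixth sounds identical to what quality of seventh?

minor

An augmented sixth spans 10 semitones.
A seventh spanning 10 semitones is minor (the major seventh is 11).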